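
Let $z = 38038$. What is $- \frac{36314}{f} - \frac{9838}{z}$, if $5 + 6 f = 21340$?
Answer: $- \frac{4248882661}{405770365} \approx -10.471$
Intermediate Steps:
$f = \frac{21335}{6}$ ($f = - \frac{5}{6} + \frac{1}{6} \cdot 21340 = - \frac{5}{6} + \frac{10670}{3} = \frac{21335}{6} \approx 3555.8$)
$- \frac{36314}{f} - \frac{9838}{z} = - \frac{36314}{\frac{21335}{6}} - \frac{9838}{38038} = \left(-36314\right) \frac{6}{21335} - \frac{4919}{19019} = - \frac{217884}{21335} - \frac{4919}{19019} = - \frac{4248882661}{405770365}$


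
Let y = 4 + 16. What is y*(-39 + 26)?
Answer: -260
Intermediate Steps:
y = 20
y*(-39 + 26) = 20*(-39 + 26) = 20*(-13) = -260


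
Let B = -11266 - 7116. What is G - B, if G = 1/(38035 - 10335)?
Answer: 509181401/27700 ≈ 18382.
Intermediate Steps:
B = -18382
G = 1/27700 ≈ 3.6101e-5
G - B = 1/27700 - 1*(-18382) = 1/27700 + 18382 = 509181401/27700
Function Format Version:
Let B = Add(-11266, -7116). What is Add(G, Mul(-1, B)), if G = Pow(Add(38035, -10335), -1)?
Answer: Rational(509181401, 27700) ≈ 18382.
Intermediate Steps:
B = -18382
G = Rational(1, 27700) (G = Pow(27700, -1) = Rational(1, 27700) ≈ 3.6101e-5)
Add(G, Mul(-1, B)) = Add(Rational(1, 27700), Mul(-1, -18382)) = Add(Rational(1, 27700), 18382) = Rational(509181401, 27700)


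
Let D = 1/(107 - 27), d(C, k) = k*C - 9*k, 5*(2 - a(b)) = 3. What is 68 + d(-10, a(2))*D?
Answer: 27067/400 ≈ 67.667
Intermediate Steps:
a(b) = 7/5 (a(b) = 2 - 1/5*3 = 2 - 3/5 = 7/5)
d(C, k) = -9*k + C*k (d(C, k) = C*k - 9*k = -9*k + C*k)
D = 1/80 ≈ 0.012500
68 + d(-10, a(2))*D = 68 + (7*(-9 - 10)/5)*(1/80) = 68 + ((7/5)*(-19))*(1/80) = 68 - 133/5*1/80 = 68 - 133/400 = 27067/400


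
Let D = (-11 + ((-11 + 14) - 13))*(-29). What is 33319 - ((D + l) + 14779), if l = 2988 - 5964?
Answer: 20907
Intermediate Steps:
l = -2976
D = 609 (D = (-11 + (3 - 13))*(-29) = (-11 - 10)*(-29) = -21*(-29) = 609)
33319 - ((D + l) + 14779) = 33319 - ((609 - 2976) + 14779) = 33319 - (-2367 + 14779) = 33319 - 1*12412 = 33319 - 12412 = 20907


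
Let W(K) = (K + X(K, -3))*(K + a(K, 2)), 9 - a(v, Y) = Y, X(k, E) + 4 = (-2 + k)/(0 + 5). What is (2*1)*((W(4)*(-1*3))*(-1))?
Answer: 132/5 ≈ 26.400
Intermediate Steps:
X(k, E) = -22/5 + k/5 (X(k, E) = -4 + (-2 + k)/(0 + 5) = -4 + (-2 + k)/5 = -4 + (-2 + k)*(⅕) = -4 + (-⅖ + k/5) = -22/5 + k/5)
a(v, Y) = 9 - Y
W(K) = (7 + K)*(-22/5 + 6*K/5) (W(K) = (K + (-22/5 + K/5))*(K + (9 - 1*2)) = (-22/5 + 6*K/5)*(K + (9 - 2)) = (-22/5 + 6*K/5)*(K + 7) = (-22/5 + 6*K/5)*(7 + K) = (7 + K)*(-22/5 + 6*K/5))
(2*1)*((W(4)*(-1*3))*(-1)) = (2*1)*(((-154/5 + 4*4 + (6/5)*4²)*(-1*3))*(-1)) = 2*(((-154/5 + 16 + (6/5)*16)*(-3))*(-1)) = 2*(((-154/5 + 16 + 96/5)*(-3))*(-1)) = 2*(((22/5)*(-3))*(-1)) = 2*(-66/5*(-1)) = 2*(66/5) = 132/5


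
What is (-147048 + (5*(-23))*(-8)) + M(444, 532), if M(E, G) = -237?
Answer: -146365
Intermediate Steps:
(-147048 + (5*(-23))*(-8)) + M(444, 532) = (-147048 + (5*(-23))*(-8)) - 237 = (-147048 - 115*(-8)) - 237 = (-147048 + 920) - 237 = -146128 - 237 = -146365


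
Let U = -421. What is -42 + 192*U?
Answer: -80874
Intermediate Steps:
-42 + 192*U = -42 + 192*(-421) = -42 - 80832 = -80874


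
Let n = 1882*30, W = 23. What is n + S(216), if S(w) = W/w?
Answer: 12195383/216 ≈ 56460.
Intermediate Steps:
S(w) = 23/w
n = 56460
n + S(216) = 56460 + 23/216 = 12195383/216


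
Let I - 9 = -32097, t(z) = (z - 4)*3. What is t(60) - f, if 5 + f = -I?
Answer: -31915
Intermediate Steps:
t(z) = -12 + 3*z (t(z) = (-4 + z)*3 = -12 + 3*z)
I = -32088 (I = 9 - 32097 = -32088)
f = 32083 (f = -5 - 1*(-32088) = -5 + 32088 = 32083)
t(60) - f = (-12 + 3*60) - 1*32083 = (-12 + 180) - 32083 = 168 - 32083 = -31915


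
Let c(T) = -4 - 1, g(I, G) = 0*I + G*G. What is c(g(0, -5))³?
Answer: -125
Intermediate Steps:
g(I, G) = G² (g(I, G) = 0 + G² = G²)
c(T) = -5
c(g(0, -5))³ = (-5)³ = -125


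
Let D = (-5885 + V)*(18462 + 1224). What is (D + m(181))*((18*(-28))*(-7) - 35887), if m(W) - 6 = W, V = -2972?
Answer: 5642073658685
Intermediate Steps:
m(W) = 6 + W
D = -174358902 (D = (-5885 - 2972)*(18462 + 1224) = -8857*19686 = -174358902)
(D + m(181))*((18*(-28))*(-7) - 35887) = (-174358902 + (6 + 181))*((18*(-28))*(-7) - 35887) = (-174358902 + 187)*(-504*(-7) - 35887) = -174358715*(3528 - 35887) = -174358715*(-32359) = 5642073658685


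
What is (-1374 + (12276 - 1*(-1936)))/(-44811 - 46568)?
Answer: -12838/91379 ≈ -0.14049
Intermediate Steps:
(-1374 + (12276 - 1*(-1936)))/(-44811 - 46568) = (-1374 + (12276 + 1936))/(-91379) = (-1374 + 14212)*(-1/91379) = 12838*(-1/91379) = -12838/91379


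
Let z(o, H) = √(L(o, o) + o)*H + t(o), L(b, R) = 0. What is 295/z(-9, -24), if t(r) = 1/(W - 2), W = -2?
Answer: -236/16589 + 67968*I/16589 ≈ -0.014226 + 4.0972*I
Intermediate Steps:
t(r) = -¼ (t(r) = 1/(-2 - 2) = 1/(-4) = -¼)
z(o, H) = -¼ + H*√o (z(o, H) = √(0 + o)*H - ¼ = √o*H - ¼ = H*√o - ¼ = -¼ + H*√o)
295/z(-9, -24) = 295/(-¼ - 72*I) = 295*(16*(-¼ + 72*I)/82945) = 944*(-¼ + 72*I)/16589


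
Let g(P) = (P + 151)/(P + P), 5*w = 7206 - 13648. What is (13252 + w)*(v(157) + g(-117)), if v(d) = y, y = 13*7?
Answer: 127173068/117 ≈ 1.0870e+6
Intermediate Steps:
w = -6442/5 (w = (7206 - 13648)/5 = (⅕)*(-6442) = -6442/5 ≈ -1288.4)
y = 91
v(d) = 91
g(P) = (151 + P)/(2*P) (g(P) = (151 + P)/((2*P)) = (151 + P)*(1/(2*P)) = (151 + P)/(2*P))
(13252 + w)*(v(157) + g(-117)) = (13252 - 6442/5)*(91 + (½)*(151 - 117)/(-117)) = 59818*(91 + (½)*(-1/117)*34)/5 = 59818*(91 - 17/117)/5 = (59818/5)*(10630/117) = 127173068/117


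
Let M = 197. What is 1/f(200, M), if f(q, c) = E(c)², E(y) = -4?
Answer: 1/16 ≈ 0.062500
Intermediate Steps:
f(q, c) = 16 (f(q, c) = (-4)² = 16)
1/f(200, M) = 1/16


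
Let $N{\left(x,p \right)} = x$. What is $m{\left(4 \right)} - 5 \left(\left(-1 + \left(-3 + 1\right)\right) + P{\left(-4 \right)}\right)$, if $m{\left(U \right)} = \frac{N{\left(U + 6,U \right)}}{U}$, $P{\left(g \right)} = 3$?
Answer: $\frac{5}{2} \approx 2.5$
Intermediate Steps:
$m{\left(U \right)} = \frac{6 + U}{U}$ ($m{\left(U \right)} = \frac{U + 6}{U} = \frac{6 + U}{U}$)
$m{\left(4 \right)} - 5 \left(\left(-1 + \left(-3 + 1\right)\right) + P{\left(-4 \right)}\right) = \frac{6 + 4}{4} - 5 \left(\left(-1 + \left(-3 + 1\right)\right) + 3\right) = \frac{1}{4} \cdot 10 - 5 \left(\left(-1 - 2\right) + 3\right) = \frac{5}{2} - 5 \left(-3 + 3\right) = \frac{5}{2} - 0 = \frac{5}{2} + 0 = \frac{5}{2}$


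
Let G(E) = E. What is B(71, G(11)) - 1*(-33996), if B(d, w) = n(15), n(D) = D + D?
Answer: 34026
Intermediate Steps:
n(D) = 2*D
B(d, w) = 30 (B(d, w) = 2*15 = 30)
B(71, G(11)) - 1*(-33996) = 30 - 1*(-33996) = 30 + 33996 = 34026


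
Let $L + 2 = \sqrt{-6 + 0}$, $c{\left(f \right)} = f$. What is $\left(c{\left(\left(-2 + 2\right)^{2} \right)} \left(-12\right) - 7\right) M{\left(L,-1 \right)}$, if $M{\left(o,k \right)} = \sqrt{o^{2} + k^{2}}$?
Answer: $- 7 \sqrt{1 + \left(2 - i \sqrt{6}\right)^{2}} \approx -14.724 + 16.303 i$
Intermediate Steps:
$L = -2 + i \sqrt{6}$ ($L = -2 + \sqrt{-6 + 0} = -2 + \sqrt{-6} = -2 + i \sqrt{6} \approx -2.0 + 2.4495 i$)
$M{\left(o,k \right)} = \sqrt{k^{2} + o^{2}}$
$\left(c{\left(\left(-2 + 2\right)^{2} \right)} \left(-12\right) - 7\right) M{\left(L,-1 \right)} = \left(\left(-2 + 2\right)^{2} \left(-12\right) - 7\right) \sqrt{\left(-1\right)^{2} + \left(-2 + i \sqrt{6}\right)^{2}} = \left(0^{2} \left(-12\right) - 7\right) \sqrt{1 + \left(-2 + i \sqrt{6}\right)^{2}} = \left(0 \left(-12\right) - 7\right) \sqrt{1 + \left(-2 + i \sqrt{6}\right)^{2}} = \left(0 - 7\right) \sqrt{1 + \left(-2 + i \sqrt{6}\right)^{2}} = - 7 \sqrt{1 + \left(-2 + i \sqrt{6}\right)^{2}}$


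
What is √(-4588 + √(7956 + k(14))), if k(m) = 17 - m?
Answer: √(-4588 + √7959) ≈ 67.073*I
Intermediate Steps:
√(-4588 + √(7956 + k(14))) = √(-4588 + √(7956 + (17 - 1*14))) = √(-4588 + √(7956 + (17 - 14))) = √(-4588 + √(7956 + 3)) = √(-4588 + √7959)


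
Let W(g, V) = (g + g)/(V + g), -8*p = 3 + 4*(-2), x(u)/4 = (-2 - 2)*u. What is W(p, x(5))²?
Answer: 4/16129 ≈ 0.00024800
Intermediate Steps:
x(u) = -16*u (x(u) = 4*((-2 - 2)*u) = 4*(-4*u) = -16*u)
p = 5/8 (p = -(3 + 4*(-2))/8 = -(3 - 8)/8 = -⅛*(-5) = 5/8 ≈ 0.62500)
W(g, V) = 2*g/(V + g) (W(g, V) = (2*g)/(V + g) = 2*g/(V + g))
W(p, x(5))² = (2*(5/8)/(-16*5 + 5/8))² = (2*(5/8)/(-80 + 5/8))² = (2*(5/8)/(-635/8))² = (2*(5/8)*(-8/635))² = (-2/127)² = 4/16129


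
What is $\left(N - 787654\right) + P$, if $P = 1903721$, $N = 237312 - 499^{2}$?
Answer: $1104378$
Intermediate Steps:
$N = -11689$ ($N = 237312 - 249001 = -11689$)
$\left(N - 787654\right) + P = \left(-11689 - 787654\right) + 1903721 = -799343 + 1903721 = 1104378$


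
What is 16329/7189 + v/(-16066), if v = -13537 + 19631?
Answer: 394462/208481 ≈ 1.8921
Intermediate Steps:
v = 6094
16329/7189 + v/(-16066) = 16329/7189 + 6094/(-16066) = 16329*(1/7189) + 6094*(-1/16066) = 16329/7189 - 11/29 = 394462/208481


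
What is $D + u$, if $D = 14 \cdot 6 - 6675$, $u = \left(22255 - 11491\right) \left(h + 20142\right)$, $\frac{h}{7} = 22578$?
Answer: $1918009041$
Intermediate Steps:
$h = 158046$ ($h = 7 \cdot 22578 = 158046$)
$u = 1918015632$ ($u = \left(22255 - 11491\right) \left(158046 + 20142\right) = 10764 \cdot 178188 = 1918015632$)
$D = -6591$ ($D = 84 - 6675 = -6591$)
$D + u = -6591 + 1918015632 = 1918009041$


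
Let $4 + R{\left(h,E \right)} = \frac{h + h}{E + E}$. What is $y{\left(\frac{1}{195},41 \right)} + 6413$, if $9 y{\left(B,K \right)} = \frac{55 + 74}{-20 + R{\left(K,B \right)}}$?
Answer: $\frac{153354112}{23913} \approx 6413.0$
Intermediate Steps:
$R{\left(h,E \right)} = -4 + \frac{h}{E}$ ($R{\left(h,E \right)} = -4 + \frac{h + h}{E + E} = -4 + \frac{2 h}{2 E} = -4 + 2 h \frac{1}{2 E} = -4 + \frac{h}{E}$)
$y{\left(B,K \right)} = \frac{43}{3 \left(-24 + \frac{K}{B}\right)}$ ($y{\left(B,K \right)} = \frac{\left(55 + 74\right) \frac{1}{-20 - \left(4 - \frac{K}{B}\right)}}{9} = \frac{129 \frac{1}{-24 + \frac{K}{B}}}{9} = \frac{43}{3 \left(-24 + \frac{K}{B}\right)}$)
$y{\left(\frac{1}{195},41 \right)} + 6413 = - \frac{43}{195 \left(\left(-3\right) 41 + \frac{72}{195}\right)} + 6413 = \left(-43\right) \frac{1}{195} \frac{1}{-123 + 72 \cdot \frac{1}{195}} + 6413 = \left(-43\right) \frac{1}{195} \frac{1}{-123 + \frac{24}{65}} + 6413 = \left(-43\right) \frac{1}{195} \frac{1}{- \frac{7971}{65}} + 6413 = \left(-43\right) \frac{1}{195} \left(- \frac{65}{7971}\right) + 6413 = \frac{43}{23913} + 6413 = \frac{153354112}{23913}$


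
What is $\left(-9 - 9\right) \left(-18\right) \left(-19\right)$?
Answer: $-6156$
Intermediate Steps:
$\left(-9 - 9\right) \left(-18\right) \left(-19\right) = \left(-18\right) \left(-18\right) \left(-19\right) = 324 \left(-19\right) = -6156$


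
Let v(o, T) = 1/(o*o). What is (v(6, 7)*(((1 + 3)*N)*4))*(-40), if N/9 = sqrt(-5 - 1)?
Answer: -160*I*sqrt(6) ≈ -391.92*I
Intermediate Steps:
v(o, T) = o**(-2) (v(o, T) = 1/(o**2) = o**(-2))
N = 9*I*sqrt(6) (N = 9*sqrt(-5 - 1) = 9*sqrt(-6) = 9*(I*sqrt(6)) = 9*I*sqrt(6) ≈ 22.045*I)
(v(6, 7)*(((1 + 3)*N)*4))*(-40) = ((((1 + 3)*(9*I*sqrt(6)))*4)/6**2)*(-40) = (((4*(9*I*sqrt(6)))*4)/36)*(-40) = (((36*I*sqrt(6))*4)/36)*(-40) = ((144*I*sqrt(6))/36)*(-40) = (4*I*sqrt(6))*(-40) = -160*I*sqrt(6)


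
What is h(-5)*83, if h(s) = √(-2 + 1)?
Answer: 83*I ≈ 83.0*I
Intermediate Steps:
h(s) = I (h(s) = √(-1) = I)
h(-5)*83 = I*83 = 83*I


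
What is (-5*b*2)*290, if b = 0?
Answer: 0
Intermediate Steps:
(-5*b*2)*290 = (-5*0*2)*290 = (0*2)*290 = 0*290 = 0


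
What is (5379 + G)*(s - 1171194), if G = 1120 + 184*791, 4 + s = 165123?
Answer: -152966661225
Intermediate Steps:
s = 165119 (s = -4 + 165123 = 165119)
G = 146664 (G = 1120 + 145544 = 146664)
(5379 + G)*(s - 1171194) = (5379 + 146664)*(165119 - 1171194) = 152043*(-1006075) = -152966661225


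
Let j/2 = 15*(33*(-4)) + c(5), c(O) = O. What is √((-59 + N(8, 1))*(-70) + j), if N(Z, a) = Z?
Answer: 2*I*√95 ≈ 19.494*I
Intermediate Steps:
j = -3950 (j = 2*(15*(33*(-4)) + 5) = 2*(15*(-132) + 5) = 2*(-1980 + 5) = 2*(-1975) = -3950)
√((-59 + N(8, 1))*(-70) + j) = √((-59 + 8)*(-70) - 3950) = √(-51*(-70) - 3950) = √(3570 - 3950) = √(-380) = 2*I*√95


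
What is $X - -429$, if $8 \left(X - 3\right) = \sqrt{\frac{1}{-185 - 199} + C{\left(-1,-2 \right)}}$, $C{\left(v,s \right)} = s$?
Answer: $432 + \frac{i \sqrt{4614}}{384} \approx 432.0 + 0.17689 i$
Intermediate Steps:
$X = 3 + \frac{i \sqrt{4614}}{384}$ ($X = 3 + \frac{\sqrt{\frac{1}{-185 - 199} - 2}}{8} = 3 + \frac{\sqrt{\frac{1}{-384} - 2}}{8} = 3 + \frac{\sqrt{- \frac{1}{384} - 2}}{8} = 3 + \frac{\sqrt{- \frac{769}{384}}}{8} = 3 + \frac{\frac{1}{48} i \sqrt{4614}}{8} = 3 + \frac{i \sqrt{4614}}{384} \approx 3.0 + 0.17689 i$)
$X - -429 = \left(3 + \frac{i \sqrt{4614}}{384}\right) - -429 = \left(3 + \frac{i \sqrt{4614}}{384}\right) + 429 = 432 + \frac{i \sqrt{4614}}{384}$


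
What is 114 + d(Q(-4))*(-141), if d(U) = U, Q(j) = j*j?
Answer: -2142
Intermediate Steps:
Q(j) = j**2
114 + d(Q(-4))*(-141) = 114 + (-4)**2*(-141) = 114 + 16*(-141) = 114 - 2256 = -2142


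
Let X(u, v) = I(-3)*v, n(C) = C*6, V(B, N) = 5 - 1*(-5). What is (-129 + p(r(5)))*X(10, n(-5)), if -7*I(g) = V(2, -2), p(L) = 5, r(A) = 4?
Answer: -37200/7 ≈ -5314.3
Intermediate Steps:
V(B, N) = 10 (V(B, N) = 5 + 5 = 10)
I(g) = -10/7 (I(g) = -1/7*10 = -10/7)
n(C) = 6*C
X(u, v) = -10*v/7
(-129 + p(r(5)))*X(10, n(-5)) = (-129 + 5)*(-60*(-5)/7) = -(-1240)*(-30)/7 = -124*300/7 = -37200/7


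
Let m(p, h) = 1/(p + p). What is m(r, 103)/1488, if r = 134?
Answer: 1/398784 ≈ 2.5076e-6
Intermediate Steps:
m(p, h) = 1/(2*p)
m(r, 103)/1488 = ((½)/134)/1488 = ((½)*(1/134))*(1/1488) = (1/268)*(1/1488) = 1/398784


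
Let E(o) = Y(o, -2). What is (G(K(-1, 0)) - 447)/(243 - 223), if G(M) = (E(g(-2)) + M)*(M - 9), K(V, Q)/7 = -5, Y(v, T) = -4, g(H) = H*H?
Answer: 1269/20 ≈ 63.450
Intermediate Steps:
g(H) = H²
E(o) = -4
K(V, Q) = -35 (K(V, Q) = 7*(-5) = -35)
G(M) = (-9 + M)*(-4 + M) (G(M) = (-4 + M)*(M - 9) = (-4 + M)*(-9 + M) = (-9 + M)*(-4 + M))
(G(K(-1, 0)) - 447)/(243 - 223) = ((36 + (-35)² - 13*(-35)) - 447)/(243 - 223) = ((36 + 1225 + 455) - 447)/20 = (1716 - 447)*(1/20) = 1269*(1/20) = 1269/20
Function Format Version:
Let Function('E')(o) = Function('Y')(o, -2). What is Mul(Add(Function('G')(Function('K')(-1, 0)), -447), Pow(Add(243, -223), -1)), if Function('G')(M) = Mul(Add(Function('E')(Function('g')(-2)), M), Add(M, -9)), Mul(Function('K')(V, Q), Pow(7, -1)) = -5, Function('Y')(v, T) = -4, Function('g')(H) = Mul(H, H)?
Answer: Rational(1269, 20) ≈ 63.450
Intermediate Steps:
Function('g')(H) = Pow(H, 2)
Function('E')(o) = -4
Function('K')(V, Q) = -35 (Function('K')(V, Q) = Mul(7, -5) = -35)
Function('G')(M) = Mul(Add(-9, M), Add(-4, M)) (Function('G')(M) = Mul(Add(-4, M), Add(M, -9)) = Mul(Add(-4, M), Add(-9, M)) = Mul(Add(-9, M), Add(-4, M)))
Mul(Add(Function('G')(Function('K')(-1, 0)), -447), Pow(Add(243, -223), -1)) = Mul(Add(Add(36, Pow(-35, 2), Mul(-13, -35)), -447), Pow(Add(243, -223), -1)) = Mul(Add(Add(36, 1225, 455), -447), Pow(20, -1)) = Mul(Add(1716, -447), Rational(1, 20)) = Mul(1269, Rational(1, 20)) = Rational(1269, 20)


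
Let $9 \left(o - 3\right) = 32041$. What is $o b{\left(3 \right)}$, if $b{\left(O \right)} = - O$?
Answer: $- \frac{32068}{3} \approx -10689.0$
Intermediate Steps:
$o = \frac{32068}{9}$ ($o = 3 + \frac{1}{9} \cdot 32041 = 3 + \frac{32041}{9} = \frac{32068}{9} \approx 3563.1$)
$o b{\left(3 \right)} = \frac{32068 \left(\left(-1\right) 3\right)}{9} = \frac{32068}{9} \left(-3\right) = - \frac{32068}{3}$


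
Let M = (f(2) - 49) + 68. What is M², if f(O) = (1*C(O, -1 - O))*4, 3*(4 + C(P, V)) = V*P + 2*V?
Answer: 169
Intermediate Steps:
C(P, V) = -4 + 2*V/3 + P*V/3 (C(P, V) = -4 + (V*P + 2*V)/3 = -4 + (P*V + 2*V)/3 = -4 + (2*V + P*V)/3 = -4 + (2*V/3 + P*V/3) = -4 + 2*V/3 + P*V/3)
f(O) = -56/3 - 8*O/3 + 4*O*(-1 - O)/3 (f(O) = (1*(-4 + 2*(-1 - O)/3 + O*(-1 - O)/3))*4 = (1*(-4 + (-⅔ - 2*O/3) + O*(-1 - O)/3))*4 = (1*(-14/3 - 2*O/3 + O*(-1 - O)/3))*4 = (-14/3 - 2*O/3 + O*(-1 - O)/3)*4 = -56/3 - 8*O/3 + 4*O*(-1 - O)/3)
M = -13 (M = ((-56/3 - 4*2 - 4/3*2²) - 49) + 68 = ((-56/3 - 8 - 4/3*4) - 49) + 68 = ((-56/3 - 8 - 16/3) - 49) + 68 = (-32 - 49) + 68 = -81 + 68 = -13)
M² = (-13)² = 169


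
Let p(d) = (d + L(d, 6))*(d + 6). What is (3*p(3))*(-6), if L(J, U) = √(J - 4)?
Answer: -486 - 162*I ≈ -486.0 - 162.0*I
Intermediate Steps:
L(J, U) = √(-4 + J)
p(d) = (6 + d)*(d + √(-4 + d)) (p(d) = (d + √(-4 + d))*(d + 6) = (d + √(-4 + d))*(6 + d) = (6 + d)*(d + √(-4 + d)))
(3*p(3))*(-6) = (3*(3² + 6*3 + 6*√(-4 + 3) + 3*√(-4 + 3)))*(-6) = (3*(9 + 18 + 6*√(-1) + 3*√(-1)))*(-6) = (3*(9 + 18 + 6*I + 3*I))*(-6) = (3*(27 + 9*I))*(-6) = (81 + 27*I)*(-6) = -486 - 162*I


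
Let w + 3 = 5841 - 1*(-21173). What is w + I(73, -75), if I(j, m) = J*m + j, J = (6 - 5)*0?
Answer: 27084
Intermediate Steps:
J = 0 (J = 1*0 = 0)
I(j, m) = j (I(j, m) = 0*m + j = 0 + j = j)
w = 27011 (w = -3 + (5841 - 1*(-21173)) = -3 + (5841 + 21173) = -3 + 27014 = 27011)
w + I(73, -75) = 27011 + 73 = 27084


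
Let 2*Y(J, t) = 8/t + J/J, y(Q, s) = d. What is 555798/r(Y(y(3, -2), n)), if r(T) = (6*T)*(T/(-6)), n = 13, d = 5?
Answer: -125239816/147 ≈ -8.5197e+5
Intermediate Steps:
y(Q, s) = 5
Y(J, t) = ½ + 4/t (Y(J, t) = (8/t + J/J)/2 = (8/t + 1)/2 = (1 + 8/t)/2 = ½ + 4/t)
r(T) = -T² (r(T) = (6*T)*(T*(-⅙)) = (6*T)*(-T/6) = -T²)
555798/r(Y(y(3, -2), n)) = 555798/((-((½)*(8 + 13)/13)²)) = 555798/((-((½)*(1/13)*21)²)) = 555798/((-(21/26)²)) = 555798/((-1*441/676)) = 555798/(-441/676) = 555798*(-676/441) = -125239816/147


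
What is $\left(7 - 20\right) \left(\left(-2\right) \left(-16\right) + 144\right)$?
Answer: $-2288$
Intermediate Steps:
$\left(7 - 20\right) \left(\left(-2\right) \left(-16\right) + 144\right) = \left(7 - 20\right) \left(32 + 144\right) = \left(-13\right) 176 = -2288$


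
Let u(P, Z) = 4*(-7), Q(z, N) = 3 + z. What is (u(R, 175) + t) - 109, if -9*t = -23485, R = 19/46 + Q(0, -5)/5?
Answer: 22252/9 ≈ 2472.4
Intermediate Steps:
R = 233/230 (R = 19/46 + (3 + 0)/5 = 19*(1/46) + 3*(⅕) = 19/46 + ⅗ = 233/230 ≈ 1.0130)
u(P, Z) = -28
t = 23485/9 (t = -⅑*(-23485) = 23485/9 ≈ 2609.4)
(u(R, 175) + t) - 109 = (-28 + 23485/9) - 109 = 23233/9 - 109 = 22252/9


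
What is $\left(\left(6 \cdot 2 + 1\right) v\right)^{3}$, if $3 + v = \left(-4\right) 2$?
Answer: $-2924207$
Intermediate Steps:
$v = -11$ ($v = -3 - 8 = -11$)
$\left(\left(6 \cdot 2 + 1\right) v\right)^{3} = \left(\left(6 \cdot 2 + 1\right) \left(-11\right)\right)^{3} = \left(\left(12 + 1\right) \left(-11\right)\right)^{3} = \left(13 \left(-11\right)\right)^{3} = \left(-143\right)^{3} = -2924207$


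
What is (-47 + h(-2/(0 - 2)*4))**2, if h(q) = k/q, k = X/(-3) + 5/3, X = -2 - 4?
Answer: 305809/144 ≈ 2123.7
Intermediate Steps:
X = -6
k = 11/3 (k = -6/(-3) + 5/3 = -6*(-1/3) + 5*(1/3) = 2 + 5/3 = 11/3 ≈ 3.6667)
h(q) = 11/(3*q)
(-47 + h(-2/(0 - 2)*4))**2 = (-47 + 11/(3*((-2/(0 - 2)*4))))**2 = (-47 + 11/(3*((-2/(-2)*4))))**2 = (-47 + 11/(3*((-2*(-1/2)*4))))**2 = (-47 + 11/(3*((1*4))))**2 = (-47 + (11/3)/4)**2 = (-47 + (11/3)*(1/4))**2 = (-47 + 11/12)**2 = (-553/12)**2 = 305809/144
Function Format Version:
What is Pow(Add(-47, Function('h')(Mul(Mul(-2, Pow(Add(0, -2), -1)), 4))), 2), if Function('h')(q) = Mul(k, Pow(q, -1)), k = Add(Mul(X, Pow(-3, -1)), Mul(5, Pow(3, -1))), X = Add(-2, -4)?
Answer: Rational(305809, 144) ≈ 2123.7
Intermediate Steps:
X = -6
k = Rational(11, 3) (k = Add(Mul(-6, Pow(-3, -1)), Mul(5, Pow(3, -1))) = Add(Mul(-6, Rational(-1, 3)), Mul(5, Rational(1, 3))) = Add(2, Rational(5, 3)) = Rational(11, 3) ≈ 3.6667)
Function('h')(q) = Mul(Rational(11, 3), Pow(q, -1))
Pow(Add(-47, Function('h')(Mul(Mul(-2, Pow(Add(0, -2), -1)), 4))), 2) = Pow(Add(-47, Mul(Rational(11, 3), Pow(Mul(Mul(-2, Pow(Add(0, -2), -1)), 4), -1))), 2) = Pow(Add(-47, Mul(Rational(11, 3), Pow(Mul(Mul(-2, Pow(-2, -1)), 4), -1))), 2) = Pow(Add(-47, Mul(Rational(11, 3), Pow(Mul(Mul(-2, Rational(-1, 2)), 4), -1))), 2) = Pow(Add(-47, Mul(Rational(11, 3), Pow(Mul(1, 4), -1))), 2) = Pow(Add(-47, Mul(Rational(11, 3), Pow(4, -1))), 2) = Pow(Add(-47, Mul(Rational(11, 3), Rational(1, 4))), 2) = Pow(Add(-47, Rational(11, 12)), 2) = Pow(Rational(-553, 12), 2) = Rational(305809, 144)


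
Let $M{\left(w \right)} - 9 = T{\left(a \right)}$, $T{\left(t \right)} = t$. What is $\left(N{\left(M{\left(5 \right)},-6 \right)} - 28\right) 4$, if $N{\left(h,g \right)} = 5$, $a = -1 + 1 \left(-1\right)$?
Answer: $-92$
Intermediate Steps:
$a = -2$ ($a = -1 - 1 = -2$)
$M{\left(w \right)} = 7$ ($M{\left(w \right)} = 9 - 2 = 7$)
$\left(N{\left(M{\left(5 \right)},-6 \right)} - 28\right) 4 = \left(5 - 28\right) 4 = \left(-23\right) 4 = -92$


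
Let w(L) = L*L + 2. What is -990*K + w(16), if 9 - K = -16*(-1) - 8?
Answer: -732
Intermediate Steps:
w(L) = 2 + L² (w(L) = L² + 2 = 2 + L²)
K = 1 (K = 9 - (-16*(-1) - 8) = 9 - (16 - 8) = 9 - 1*8 = 9 - 8 = 1)
-990*K + w(16) = -990*1 + (2 + 16²) = -990 + (2 + 256) = -990 + 258 = -732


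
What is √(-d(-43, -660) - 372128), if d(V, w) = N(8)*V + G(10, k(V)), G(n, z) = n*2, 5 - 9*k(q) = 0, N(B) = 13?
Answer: I*√371589 ≈ 609.58*I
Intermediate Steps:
k(q) = 5/9 (k(q) = 5/9 - ⅑*0 = 5/9 + 0 = 5/9)
G(n, z) = 2*n
d(V, w) = 20 + 13*V (d(V, w) = 13*V + 2*10 = 13*V + 20 = 20 + 13*V)
√(-d(-43, -660) - 372128) = √(-(20 + 13*(-43)) - 372128) = √(-(20 - 559) - 372128) = √(-1*(-539) - 372128) = √(539 - 372128) = √(-371589) = I*√371589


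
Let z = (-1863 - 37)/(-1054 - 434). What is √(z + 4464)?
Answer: √154480719/186 ≈ 66.823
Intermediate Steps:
z = 475/372 (z = -1900/(-1488) = -1900*(-1/1488) = 475/372 ≈ 1.2769)
√(z + 4464) = √(475/372 + 4464) = √(1661083/372) = √154480719/186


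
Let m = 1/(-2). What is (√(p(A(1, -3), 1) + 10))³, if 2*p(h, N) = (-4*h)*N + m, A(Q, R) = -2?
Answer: 55*√55/8 ≈ 50.986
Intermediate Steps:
m = -½ ≈ -0.50000
p(h, N) = -¼ - 2*N*h (p(h, N) = ((-4*h)*N - ½)/2 = (-4*N*h - ½)/2 = (-½ - 4*N*h)/2 = -¼ - 2*N*h)
(√(p(A(1, -3), 1) + 10))³ = (√((-¼ - 2*1*(-2)) + 10))³ = (√((-¼ + 4) + 10))³ = (√(15/4 + 10))³ = (√(55/4))³ = (√55/2)³ = 55*√55/8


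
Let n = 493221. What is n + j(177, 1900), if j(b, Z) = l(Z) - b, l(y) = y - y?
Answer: 493044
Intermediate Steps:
l(y) = 0
j(b, Z) = -b (j(b, Z) = 0 - b = -b)
n + j(177, 1900) = 493221 - 1*177 = 493221 - 177 = 493044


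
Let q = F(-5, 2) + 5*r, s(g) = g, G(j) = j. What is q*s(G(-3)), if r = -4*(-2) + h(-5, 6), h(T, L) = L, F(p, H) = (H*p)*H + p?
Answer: -135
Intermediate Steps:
F(p, H) = p + p*H² (F(p, H) = p*H² + p = p + p*H²)
r = 14 (r = -4*(-2) + 6 = 8 + 6 = 14)
q = 45 (q = -5*(1 + 2²) + 5*14 = -5*(1 + 4) + 70 = -5*5 + 70 = -25 + 70 = 45)
q*s(G(-3)) = 45*(-3) = -135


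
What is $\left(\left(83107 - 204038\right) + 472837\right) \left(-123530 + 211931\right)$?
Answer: $31108842306$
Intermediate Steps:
$\left(\left(83107 - 204038\right) + 472837\right) \left(-123530 + 211931\right) = \left(-120931 + 472837\right) 88401 = 351906 \cdot 88401 = 31108842306$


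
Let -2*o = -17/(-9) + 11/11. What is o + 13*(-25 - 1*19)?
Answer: -5161/9 ≈ -573.44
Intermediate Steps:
o = -13/9 (o = -(-17/(-9) + 11/11)/2 = -(-17*(-⅑) + 11*(1/11))/2 = -(17/9 + 1)/2 = -½*26/9 = -13/9 ≈ -1.4444)
o + 13*(-25 - 1*19) = -13/9 + 13*(-25 - 1*19) = -13/9 + 13*(-25 - 19) = -13/9 + 13*(-44) = -13/9 - 572 = -5161/9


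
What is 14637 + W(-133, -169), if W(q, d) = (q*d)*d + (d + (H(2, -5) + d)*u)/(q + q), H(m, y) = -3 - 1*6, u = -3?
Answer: -1006537981/266 ≈ -3.7840e+6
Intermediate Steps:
H(m, y) = -9 (H(m, y) = -3 - 6 = -9)
W(q, d) = q*d² + (27 - 2*d)/(2*q) (W(q, d) = (q*d)*d + (d + (-9 + d)*(-3))/(q + q) = (d*q)*d + (d + (27 - 3*d))/((2*q)) = q*d² + (27 - 2*d)*(1/(2*q)) = q*d² + (27 - 2*d)/(2*q))
14637 + W(-133, -169) = 14637 + (27/2 - 1*(-169) + (-169)²*(-133)²)/(-133) = 14637 - (27/2 + 169 + 28561*17689)/133 = 14637 - (27/2 + 169 + 505215529)/133 = 14637 - 1/133*1010431423/2 = 14637 - 1010431423/266 = -1006537981/266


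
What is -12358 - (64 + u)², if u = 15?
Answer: -18599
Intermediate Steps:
-12358 - (64 + u)² = -12358 - (64 + 15)² = -12358 - 1*79² = -12358 - 1*6241 = -12358 - 6241 = -18599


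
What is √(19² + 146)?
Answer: 13*√3 ≈ 22.517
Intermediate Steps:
√(19² + 146) = √(361 + 146) = √507 = 13*√3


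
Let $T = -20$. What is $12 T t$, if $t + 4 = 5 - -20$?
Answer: $-5040$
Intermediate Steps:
$t = 21$ ($t = -4 + \left(5 - -20\right) = -4 + \left(5 + 20\right) = -4 + 25 = 21$)
$12 T t = 12 \left(-20\right) 21 = \left(-240\right) 21 = -5040$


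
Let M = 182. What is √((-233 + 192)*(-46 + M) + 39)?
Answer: 7*I*√113 ≈ 74.411*I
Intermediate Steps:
√((-233 + 192)*(-46 + M) + 39) = √((-233 + 192)*(-46 + 182) + 39) = √(-41*136 + 39) = √(-5576 + 39) = √(-5537) = 7*I*√113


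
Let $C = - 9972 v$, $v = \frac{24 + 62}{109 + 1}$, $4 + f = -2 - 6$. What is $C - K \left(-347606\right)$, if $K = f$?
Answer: $- \frac{229848756}{55} \approx -4.1791 \cdot 10^{6}$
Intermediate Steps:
$f = -12$ ($f = -4 - 8 = -12$)
$K = -12$
$v = \frac{43}{55}$ ($v = \frac{86}{110} = 86 \cdot \frac{1}{110} = \frac{43}{55} \approx 0.78182$)
$C = - \frac{428796}{55}$ ($C = \left(-9972\right) \frac{43}{55} = - \frac{428796}{55} \approx -7796.3$)
$C - K \left(-347606\right) = - \frac{428796}{55} - \left(-12\right) \left(-347606\right) = - \frac{428796}{55} - 4171272 = - \frac{229848756}{55}$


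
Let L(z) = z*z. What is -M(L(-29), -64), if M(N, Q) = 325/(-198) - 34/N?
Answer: 280057/166518 ≈ 1.6818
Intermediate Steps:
L(z) = z**2
M(N, Q) = -325/198 - 34/N (M(N, Q) = 325*(-1/198) - 34/N = -325/198 - 34/N)
-M(L(-29), -64) = -(-325/198 - 34/((-29)**2)) = -(-325/198 - 34/841) = -1*(-280057/166518) = 280057/166518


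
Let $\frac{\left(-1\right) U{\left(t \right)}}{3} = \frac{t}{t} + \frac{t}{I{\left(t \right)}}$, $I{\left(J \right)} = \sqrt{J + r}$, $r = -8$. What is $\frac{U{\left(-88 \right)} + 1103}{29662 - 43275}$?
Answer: $- \frac{1100}{13613} + \frac{11 i \sqrt{6}}{13613} \approx -0.080805 + 0.0019793 i$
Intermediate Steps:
$I{\left(J \right)} = \sqrt{-8 + J}$ ($I{\left(J \right)} = \sqrt{J - 8} = \sqrt{-8 + J}$)
$U{\left(t \right)} = -3 - \frac{3 t}{\sqrt{-8 + t}}$ ($U{\left(t \right)} = - 3 \left(\frac{t}{t} + \frac{t}{\sqrt{-8 + t}}\right) = - 3 \left(1 + \frac{t}{\sqrt{-8 + t}}\right) = -3 - \frac{3 t}{\sqrt{-8 + t}}$)
$\frac{U{\left(-88 \right)} + 1103}{29662 - 43275} = \frac{\left(-3 - - \frac{264}{\sqrt{-8 - 88}}\right) + 1103}{29662 - 43275} = \frac{\left(-3 - - \frac{264}{4 i \sqrt{6}}\right) + 1103}{-13613} = \left(\left(-3 - - 264 \left(- \frac{i \sqrt{6}}{24}\right)\right) + 1103\right) \left(- \frac{1}{13613}\right) = \left(\left(-3 - 11 i \sqrt{6}\right) + 1103\right) \left(- \frac{1}{13613}\right) = \left(1100 - 11 i \sqrt{6}\right) \left(- \frac{1}{13613}\right) = - \frac{1100}{13613} + \frac{11 i \sqrt{6}}{13613}$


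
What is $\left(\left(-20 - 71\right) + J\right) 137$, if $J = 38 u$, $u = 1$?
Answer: $-7261$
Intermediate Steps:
$J = 38$ ($J = 38 \cdot 1 = 38$)
$\left(\left(-20 - 71\right) + J\right) 137 = \left(\left(-20 - 71\right) + 38\right) 137 = \left(-91 + 38\right) 137 = \left(-53\right) 137 = -7261$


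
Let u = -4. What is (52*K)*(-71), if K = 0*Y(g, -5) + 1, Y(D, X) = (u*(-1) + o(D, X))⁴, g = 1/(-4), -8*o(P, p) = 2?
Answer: -3692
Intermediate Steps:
o(P, p) = -¼ (o(P, p) = -⅛*2 = -¼)
g = -¼ ≈ -0.25000
Y(D, X) = 50625/256 (Y(D, X) = (-4*(-1) - ¼)⁴ = (4 - ¼)⁴ = (15/4)⁴ = 50625/256)
K = 1 (K = 0*(50625/256) + 1 = 0 + 1 = 1)
(52*K)*(-71) = (52*1)*(-71) = 52*(-71) = -3692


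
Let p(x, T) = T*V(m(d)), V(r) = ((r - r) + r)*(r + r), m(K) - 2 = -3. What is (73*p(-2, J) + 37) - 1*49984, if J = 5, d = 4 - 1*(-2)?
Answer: -49217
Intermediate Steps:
d = 6 (d = 4 + 2 = 6)
m(K) = -1 (m(K) = 2 - 3 = -1)
V(r) = 2*r² (V(r) = (0 + r)*(2*r) = r*(2*r) = 2*r²)
p(x, T) = 2*T (p(x, T) = T*(2*(-1)²) = T*(2*1) = T*2 = 2*T)
(73*p(-2, J) + 37) - 1*49984 = (73*(2*5) + 37) - 1*49984 = (73*10 + 37) - 49984 = (730 + 37) - 49984 = 767 - 49984 = -49217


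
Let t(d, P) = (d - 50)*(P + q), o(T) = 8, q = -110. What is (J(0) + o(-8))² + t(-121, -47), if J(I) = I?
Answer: 26911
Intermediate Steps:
t(d, P) = (-110 + P)*(-50 + d) (t(d, P) = (d - 50)*(P - 110) = (-50 + d)*(-110 + P) = (-110 + P)*(-50 + d))
(J(0) + o(-8))² + t(-121, -47) = (0 + 8)² + (5500 - 110*(-121) - 50*(-47) - 47*(-121)) = 8² + (5500 + 13310 + 2350 + 5687) = 64 + 26847 = 26911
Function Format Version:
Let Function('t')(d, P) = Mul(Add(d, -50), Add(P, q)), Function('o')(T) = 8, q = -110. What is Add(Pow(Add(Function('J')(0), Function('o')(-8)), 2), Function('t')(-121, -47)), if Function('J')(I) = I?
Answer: 26911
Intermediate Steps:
Function('t')(d, P) = Mul(Add(-110, P), Add(-50, d)) (Function('t')(d, P) = Mul(Add(d, -50), Add(P, -110)) = Mul(Add(-50, d), Add(-110, P)) = Mul(Add(-110, P), Add(-50, d)))
Add(Pow(Add(Function('J')(0), Function('o')(-8)), 2), Function('t')(-121, -47)) = Add(Pow(Add(0, 8), 2), Add(5500, Mul(-110, -121), Mul(-50, -47), Mul(-47, -121))) = Add(Pow(8, 2), Add(5500, 13310, 2350, 5687)) = Add(64, 26847) = 26911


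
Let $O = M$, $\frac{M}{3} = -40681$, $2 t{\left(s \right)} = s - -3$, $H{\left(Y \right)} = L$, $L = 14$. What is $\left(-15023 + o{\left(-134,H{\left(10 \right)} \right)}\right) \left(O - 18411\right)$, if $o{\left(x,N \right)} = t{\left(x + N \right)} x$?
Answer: $1009021536$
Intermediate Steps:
$H{\left(Y \right)} = 14$
$t{\left(s \right)} = \frac{3}{2} + \frac{s}{2}$ ($t{\left(s \right)} = \frac{s - -3}{2} = \frac{s + 3}{2} = \frac{3 + s}{2} = \frac{3}{2} + \frac{s}{2}$)
$M = -122043$ ($M = 3 \left(-40681\right) = -122043$)
$O = -122043$
$o{\left(x,N \right)} = x \left(\frac{3}{2} + \frac{N}{2} + \frac{x}{2}\right)$ ($o{\left(x,N \right)} = \left(\frac{3}{2} + \frac{x + N}{2}\right) x = \left(\frac{3}{2} + \frac{N + x}{2}\right) x = \left(\frac{3}{2} + \left(\frac{N}{2} + \frac{x}{2}\right)\right) x = \left(\frac{3}{2} + \frac{N}{2} + \frac{x}{2}\right) x = x \left(\frac{3}{2} + \frac{N}{2} + \frac{x}{2}\right)$)
$\left(-15023 + o{\left(-134,H{\left(10 \right)} \right)}\right) \left(O - 18411\right) = \left(-15023 + \frac{1}{2} \left(-134\right) \left(3 + 14 - 134\right)\right) \left(-122043 - 18411\right) = \left(-15023 + \frac{1}{2} \left(-134\right) \left(-117\right)\right) \left(-140454\right) = \left(-15023 + 7839\right) \left(-140454\right) = \left(-7184\right) \left(-140454\right) = 1009021536$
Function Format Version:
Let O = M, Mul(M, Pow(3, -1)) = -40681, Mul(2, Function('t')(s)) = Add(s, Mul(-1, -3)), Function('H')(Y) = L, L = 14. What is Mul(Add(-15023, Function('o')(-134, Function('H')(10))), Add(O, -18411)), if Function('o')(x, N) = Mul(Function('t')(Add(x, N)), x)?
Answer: 1009021536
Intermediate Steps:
Function('H')(Y) = 14
Function('t')(s) = Add(Rational(3, 2), Mul(Rational(1, 2), s)) (Function('t')(s) = Mul(Rational(1, 2), Add(s, Mul(-1, -3))) = Mul(Rational(1, 2), Add(s, 3)) = Mul(Rational(1, 2), Add(3, s)) = Add(Rational(3, 2), Mul(Rational(1, 2), s)))
M = -122043 (M = Mul(3, -40681) = -122043)
O = -122043
Function('o')(x, N) = Mul(x, Add(Rational(3, 2), Mul(Rational(1, 2), N), Mul(Rational(1, 2), x))) (Function('o')(x, N) = Mul(Add(Rational(3, 2), Mul(Rational(1, 2), Add(x, N))), x) = Mul(Add(Rational(3, 2), Mul(Rational(1, 2), Add(N, x))), x) = Mul(Add(Rational(3, 2), Add(Mul(Rational(1, 2), N), Mul(Rational(1, 2), x))), x) = Mul(Add(Rational(3, 2), Mul(Rational(1, 2), N), Mul(Rational(1, 2), x)), x) = Mul(x, Add(Rational(3, 2), Mul(Rational(1, 2), N), Mul(Rational(1, 2), x))))
Mul(Add(-15023, Function('o')(-134, Function('H')(10))), Add(O, -18411)) = Mul(Add(-15023, Mul(Rational(1, 2), -134, Add(3, 14, -134))), Add(-122043, -18411)) = Mul(Add(-15023, Mul(Rational(1, 2), -134, -117)), -140454) = Mul(Add(-15023, 7839), -140454) = Mul(-7184, -140454) = 1009021536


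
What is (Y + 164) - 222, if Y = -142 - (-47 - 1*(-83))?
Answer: -236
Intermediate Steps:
Y = -178 (Y = -142 - (-47 + 83) = -142 - 1*36 = -142 - 36 = -178)
(Y + 164) - 222 = (-178 + 164) - 222 = -14 - 222 = -236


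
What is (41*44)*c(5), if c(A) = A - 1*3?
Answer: 3608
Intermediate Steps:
c(A) = -3 + A (c(A) = A - 3 = -3 + A)
(41*44)*c(5) = (41*44)*(-3 + 5) = 1804*2 = 3608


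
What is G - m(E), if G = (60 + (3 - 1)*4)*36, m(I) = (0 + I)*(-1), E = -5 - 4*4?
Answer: 2427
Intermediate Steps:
E = -21 (E = -5 - 16 = -21)
m(I) = -I (m(I) = I*(-1) = -I)
G = 2448 (G = (60 + 2*4)*36 = (60 + 8)*36 = 68*36 = 2448)
G - m(E) = 2448 - (-1)*(-21) = 2448 - 1*21 = 2448 - 21 = 2427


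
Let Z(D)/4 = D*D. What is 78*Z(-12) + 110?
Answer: 45038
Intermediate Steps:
Z(D) = 4*D² (Z(D) = 4*(D*D) = 4*D²)
78*Z(-12) + 110 = 78*(4*(-12)²) + 110 = 78*(4*144) + 110 = 78*576 + 110 = 44928 + 110 = 45038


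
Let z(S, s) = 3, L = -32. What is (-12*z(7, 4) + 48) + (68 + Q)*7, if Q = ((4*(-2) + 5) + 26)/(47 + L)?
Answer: 7481/15 ≈ 498.73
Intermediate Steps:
Q = 23/15 (Q = ((4*(-2) + 5) + 26)/(47 - 32) = ((-8 + 5) + 26)/15 = (-3 + 26)*(1/15) = 23*(1/15) = 23/15 ≈ 1.5333)
(-12*z(7, 4) + 48) + (68 + Q)*7 = (-12*3 + 48) + (68 + 23/15)*7 = (-36 + 48) + (1043/15)*7 = 12 + 7301/15 = 7481/15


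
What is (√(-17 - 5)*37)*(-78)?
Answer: -2886*I*√22 ≈ -13537.0*I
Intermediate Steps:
(√(-17 - 5)*37)*(-78) = (√(-22)*37)*(-78) = ((I*√22)*37)*(-78) = (37*I*√22)*(-78) = -2886*I*√22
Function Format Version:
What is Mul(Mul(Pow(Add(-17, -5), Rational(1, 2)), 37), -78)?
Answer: Mul(-2886, I, Pow(22, Rational(1, 2))) ≈ Mul(-13537., I)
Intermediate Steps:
Mul(Mul(Pow(Add(-17, -5), Rational(1, 2)), 37), -78) = Mul(Mul(Pow(-22, Rational(1, 2)), 37), -78) = Mul(Mul(Mul(I, Pow(22, Rational(1, 2))), 37), -78) = Mul(Mul(37, I, Pow(22, Rational(1, 2))), -78) = Mul(-2886, I, Pow(22, Rational(1, 2)))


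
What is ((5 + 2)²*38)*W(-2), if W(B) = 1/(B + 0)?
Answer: -931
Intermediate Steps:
W(B) = 1/B
((5 + 2)²*38)*W(-2) = ((5 + 2)²*38)/(-2) = (7²*38)*(-½) = (49*38)*(-½) = 1862*(-½) = -931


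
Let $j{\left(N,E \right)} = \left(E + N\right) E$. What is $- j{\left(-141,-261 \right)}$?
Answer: $-104922$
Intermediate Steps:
$j{\left(N,E \right)} = E \left(E + N\right)$
$- j{\left(-141,-261 \right)} = - \left(-261\right) \left(-261 - 141\right) = - \left(-261\right) \left(-402\right) = \left(-1\right) 104922 = -104922$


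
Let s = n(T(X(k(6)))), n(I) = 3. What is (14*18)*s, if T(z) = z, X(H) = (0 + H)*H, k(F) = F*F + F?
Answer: 756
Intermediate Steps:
k(F) = F + F² (k(F) = F² + F = F + F²)
X(H) = H² (X(H) = H*H = H²)
s = 3
(14*18)*s = (14*18)*3 = 252*3 = 756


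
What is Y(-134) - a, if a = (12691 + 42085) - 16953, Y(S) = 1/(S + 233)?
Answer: -3744476/99 ≈ -37823.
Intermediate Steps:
Y(S) = 1/(233 + S)
a = 37823 (a = 54776 - 16953 = 37823)
Y(-134) - a = 1/(233 - 134) - 1*37823 = 1/99 - 37823 = -3744476/99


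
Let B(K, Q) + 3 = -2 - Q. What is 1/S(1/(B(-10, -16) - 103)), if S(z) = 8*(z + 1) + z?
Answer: 92/727 ≈ 0.12655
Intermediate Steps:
B(K, Q) = -5 - Q (B(K, Q) = -3 + (-2 - Q) = -5 - Q)
S(z) = 8 + 9*z (S(z) = 8*(1 + z) + z = (8 + 8*z) + z = 8 + 9*z)
1/S(1/(B(-10, -16) - 103)) = 1/(8 + 9/((-5 - 1*(-16)) - 103)) = 1/(8 + 9/((-5 + 16) - 103)) = 1/(8 + 9/(11 - 103)) = 1/(8 + 9/(-92)) = 1/(8 + 9*(-1/92)) = 1/(8 - 9/92) = 1/(727/92) = 92/727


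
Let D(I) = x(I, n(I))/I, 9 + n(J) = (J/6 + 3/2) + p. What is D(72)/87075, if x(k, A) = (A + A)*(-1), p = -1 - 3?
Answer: -1/6269400 ≈ -1.5950e-7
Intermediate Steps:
p = -4
n(J) = -23/2 + J/6 (n(J) = -9 + ((J/6 + 3/2) - 4) = -9 + ((3/2 + J/6) - 4) = -9 + (-5/2 + J/6) = -23/2 + J/6)
x(k, A) = -2*A (x(k, A) = (2*A)*(-1) = -2*A)
D(I) = (23 - I/3)/I (D(I) = (-2*(-23/2 + I/6))/I = (23 - I/3)/I)
D(72)/87075 = ((⅓)*(69 - 1*72)/72)/87075 = ((⅓)*(1/72)*(69 - 72))*(1/87075) = ((⅓)*(1/72)*(-3))*(1/87075) = -1/72*1/87075 = -1/6269400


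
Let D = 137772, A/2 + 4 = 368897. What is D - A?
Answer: -600014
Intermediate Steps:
A = 737786 (A = -8 + 2*368897 = -8 + 737794 = 737786)
D - A = 137772 - 1*737786 = 137772 - 737786 = -600014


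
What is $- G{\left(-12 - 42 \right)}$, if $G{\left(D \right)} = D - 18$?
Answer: $72$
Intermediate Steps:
$G{\left(D \right)} = -18 + D$
$- G{\left(-12 - 42 \right)} = - (-18 - 54) = \left(-1\right) \left(-72\right) = 72$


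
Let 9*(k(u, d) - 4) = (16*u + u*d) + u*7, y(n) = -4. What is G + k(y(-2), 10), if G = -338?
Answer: -1046/3 ≈ -348.67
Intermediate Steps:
k(u, d) = 4 + 23*u/9 + d*u/9 (k(u, d) = 4 + ((16*u + u*d) + u*7)/9 = 4 + ((16*u + d*u) + 7*u)/9 = 4 + (23*u + d*u)/9 = 4 + (23*u/9 + d*u/9) = 4 + 23*u/9 + d*u/9)
G + k(y(-2), 10) = -338 + (4 + (23/9)*(-4) + (⅑)*10*(-4)) = -338 + (4 - 92/9 - 40/9) = -338 - 32/3 = -1046/3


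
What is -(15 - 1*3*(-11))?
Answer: -48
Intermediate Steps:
-(15 - 1*3*(-11)) = -(15 - 3*(-11)) = -(15 + 33) = -1*48 = -48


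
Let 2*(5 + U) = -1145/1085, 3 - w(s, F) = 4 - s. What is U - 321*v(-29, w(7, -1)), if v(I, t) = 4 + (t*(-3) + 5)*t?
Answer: 10306837/434 ≈ 23748.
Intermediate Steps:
w(s, F) = -1 + s (w(s, F) = 3 - (4 - s) = 3 + (-4 + s) = -1 + s)
v(I, t) = 4 + t*(5 - 3*t) (v(I, t) = 4 + (-3*t + 5)*t = 4 + (5 - 3*t)*t = 4 + t*(5 - 3*t))
U = -2399/434 (U = -5 + (-1145/1085)/2 = -5 + (-1145*1/1085)/2 = -5 + (1/2)*(-229/217) = -5 - 229/434 = -2399/434 ≈ -5.5276)
U - 321*v(-29, w(7, -1)) = -2399/434 - 321*(4 - 3*(-1 + 7)**2 + 5*(-1 + 7)) = -2399/434 - 321*(4 - 3*6**2 + 5*6) = -2399/434 - 321*(4 - 3*36 + 30) = -2399/434 - 321*(4 - 108 + 30) = -2399/434 - 321*(-74) = -2399/434 + 23754 = 10306837/434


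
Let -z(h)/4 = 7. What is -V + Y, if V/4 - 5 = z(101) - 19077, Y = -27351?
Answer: 49049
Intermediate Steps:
z(h) = -28 (z(h) = -4*7 = -28)
V = -76400 (V = 20 + 4*(-28 - 19077) = 20 + 4*(-19105) = 20 - 76420 = -76400)
-V + Y = -1*(-76400) - 27351 = 76400 - 27351 = 49049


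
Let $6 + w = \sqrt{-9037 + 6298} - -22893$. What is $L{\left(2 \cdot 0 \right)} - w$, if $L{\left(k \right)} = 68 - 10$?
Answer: $-22829 - i \sqrt{2739} \approx -22829.0 - 52.335 i$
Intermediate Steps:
$L{\left(k \right)} = 58$
$w = 22887 + i \sqrt{2739}$ ($w = -6 + \left(\sqrt{-9037 + 6298} - -22893\right) = -6 + \left(\sqrt{-2739} + 22893\right) = -6 + \left(i \sqrt{2739} + 22893\right) = -6 + \left(22893 + i \sqrt{2739}\right) = 22887 + i \sqrt{2739} \approx 22887.0 + 52.335 i$)
$L{\left(2 \cdot 0 \right)} - w = 58 - \left(22887 + i \sqrt{2739}\right) = -22829 - i \sqrt{2739}$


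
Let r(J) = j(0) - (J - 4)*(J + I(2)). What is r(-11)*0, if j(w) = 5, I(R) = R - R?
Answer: 0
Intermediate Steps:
I(R) = 0
r(J) = 5 - J*(-4 + J) (r(J) = 5 - (J - 4)*(J + 0) = 5 - (-4 + J)*J = 5 - J*(-4 + J))
r(-11)*0 = (5 - 1*(-11)² + 4*(-11))*0 = (5 - 1*121 - 44)*0 = (5 - 121 - 44)*0 = -160*0 = 0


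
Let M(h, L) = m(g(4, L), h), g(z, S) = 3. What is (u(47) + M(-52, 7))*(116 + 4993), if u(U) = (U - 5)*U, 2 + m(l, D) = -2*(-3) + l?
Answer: 10120929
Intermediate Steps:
m(l, D) = 4 + l (m(l, D) = -2 + (-2*(-3) + l) = -2 + (6 + l) = 4 + l)
u(U) = U*(-5 + U) (u(U) = (-5 + U)*U = U*(-5 + U))
M(h, L) = 7 (M(h, L) = 4 + 3 = 7)
(u(47) + M(-52, 7))*(116 + 4993) = (47*(-5 + 47) + 7)*(116 + 4993) = (47*42 + 7)*5109 = (1974 + 7)*5109 = 1981*5109 = 10120929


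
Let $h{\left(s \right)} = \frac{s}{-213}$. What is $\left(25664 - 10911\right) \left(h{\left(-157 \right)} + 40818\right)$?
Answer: $\frac{128268350423}{213} \approx 6.022 \cdot 10^{8}$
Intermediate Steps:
$h{\left(s \right)} = - \frac{s}{213}$ ($h{\left(s \right)} = s \left(- \frac{1}{213}\right) = - \frac{s}{213}$)
$\left(25664 - 10911\right) \left(h{\left(-157 \right)} + 40818\right) = \left(25664 - 10911\right) \left(\left(- \frac{1}{213}\right) \left(-157\right) + 40818\right) = 14753 \left(\frac{157}{213} + 40818\right) = 14753 \cdot \frac{8694391}{213} = \frac{128268350423}{213}$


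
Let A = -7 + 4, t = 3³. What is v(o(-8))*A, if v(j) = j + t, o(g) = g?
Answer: -57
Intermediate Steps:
t = 27
A = -3
v(j) = 27 + j (v(j) = j + 27 = 27 + j)
v(o(-8))*A = (27 - 8)*(-3) = 19*(-3) = -57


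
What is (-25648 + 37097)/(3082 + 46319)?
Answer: 11449/49401 ≈ 0.23176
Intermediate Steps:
(-25648 + 37097)/(3082 + 46319) = 11449/49401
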